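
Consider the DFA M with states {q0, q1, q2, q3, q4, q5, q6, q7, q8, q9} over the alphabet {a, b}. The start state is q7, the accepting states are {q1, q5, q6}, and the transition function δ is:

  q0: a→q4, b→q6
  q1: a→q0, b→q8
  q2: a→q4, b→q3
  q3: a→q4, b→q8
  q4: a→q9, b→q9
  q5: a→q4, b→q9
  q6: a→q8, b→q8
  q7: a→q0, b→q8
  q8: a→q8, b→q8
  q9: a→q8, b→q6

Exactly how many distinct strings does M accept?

The useful subgraph on states {q0, q4, q6, q7, q9} is acyclic, so L(M) is finite; the longest accepting path visits 5 useful states, giving maximum string length 4.
Counting accepting paths from q7 by length: 1 of length 2, 2 of length 4. Total 3.

3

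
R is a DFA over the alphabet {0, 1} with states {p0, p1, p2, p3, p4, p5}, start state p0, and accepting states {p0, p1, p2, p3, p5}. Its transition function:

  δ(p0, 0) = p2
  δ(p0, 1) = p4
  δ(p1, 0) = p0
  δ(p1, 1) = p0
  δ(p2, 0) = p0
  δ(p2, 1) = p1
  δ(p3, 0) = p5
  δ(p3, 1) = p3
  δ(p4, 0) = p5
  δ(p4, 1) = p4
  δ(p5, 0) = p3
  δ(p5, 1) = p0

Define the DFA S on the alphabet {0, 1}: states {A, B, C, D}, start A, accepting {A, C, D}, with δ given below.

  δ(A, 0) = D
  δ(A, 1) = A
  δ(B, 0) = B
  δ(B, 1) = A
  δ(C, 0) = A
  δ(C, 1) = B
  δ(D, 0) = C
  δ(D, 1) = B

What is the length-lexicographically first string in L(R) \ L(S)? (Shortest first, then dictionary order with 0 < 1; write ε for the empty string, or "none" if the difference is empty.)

01

The string 01 is accepted by R but not by S.
No shorter string lies in the difference, and 01 is the lexicographically first length-2 string in L(R) \ L(S).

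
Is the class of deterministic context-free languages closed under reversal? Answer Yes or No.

L = {c bⁿaⁿ : n≥0} ∪ {d b²ⁿaⁿ : n≥0} is a DCFL: the first symbol tells a deterministic PDA whether to pop one or two b's per a. Its reversal Lᴿ = {aⁿbⁿ c : n≥0} ∪ {aⁿb²ⁿ d : n≥0} is not. DCFLs are closed under right quotient by regular languages, and Lᴿ/{c, d} = {aⁿbⁿ : n≥0} ∪ {aⁿb²ⁿ : n≥0} — the standard context-free language accepted by no deterministic PDA (intuitively the machine would have to commit to a b-to-a ratio before the distinguishing marker arrives; formally, a DPDA for it would have a single run on aⁿb²ⁿ, accepting after the prefix aⁿbⁿ and accepting again after n more b's; an ordinary PDA that simulates it on a's and b's and, at any moment when it is accepting, may switch to reading only a fresh letter e while feeding each e to the simulation as a b, would accept aⁱbʲeᵏ (k≥1) exactly when both aⁱbʲ and aⁱbʲ⁺ᵏ are in the language, i.e. its language intersected with the regular set a*b*e⁺ would be exactly {aⁿbⁿeⁿ : n≥1} — impossible, since context-free languages are closed under intersection with regular sets and {aⁿbⁿeⁿ} is not context-free). So Lᴿ cannot be a DCFL.

No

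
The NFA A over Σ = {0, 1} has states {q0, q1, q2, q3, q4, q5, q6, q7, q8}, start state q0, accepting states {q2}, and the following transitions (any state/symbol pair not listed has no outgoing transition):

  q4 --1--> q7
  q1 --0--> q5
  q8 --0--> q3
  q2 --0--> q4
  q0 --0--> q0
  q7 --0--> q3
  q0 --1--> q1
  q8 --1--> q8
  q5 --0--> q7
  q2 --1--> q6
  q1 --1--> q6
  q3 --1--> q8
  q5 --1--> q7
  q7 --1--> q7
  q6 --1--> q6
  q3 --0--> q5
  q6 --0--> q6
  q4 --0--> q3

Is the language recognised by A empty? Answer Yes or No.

Yes

The states reachable from the start state are {q0, q1, q3, q5, q6, q7, q8}.
None of the accepting states {q2} is reachable, so no string is accepted and L(A) = ∅.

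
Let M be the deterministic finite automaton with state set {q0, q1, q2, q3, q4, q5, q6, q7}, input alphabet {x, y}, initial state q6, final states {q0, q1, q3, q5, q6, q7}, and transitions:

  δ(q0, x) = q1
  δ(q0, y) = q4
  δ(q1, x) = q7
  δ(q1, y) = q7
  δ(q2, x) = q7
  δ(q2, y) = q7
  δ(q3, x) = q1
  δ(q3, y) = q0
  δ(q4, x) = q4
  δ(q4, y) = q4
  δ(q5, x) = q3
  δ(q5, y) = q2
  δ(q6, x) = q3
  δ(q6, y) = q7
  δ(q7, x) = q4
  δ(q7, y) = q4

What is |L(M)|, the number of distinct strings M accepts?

10

The useful subgraph on states {q0, q1, q3, q6, q7} is acyclic, so L(M) is finite; the longest accepting path visits 5 useful states, giving maximum string length 4.
Counting accepting paths from q6 by length: 1 of length 0, 2 of length 1, 2 of length 2, 3 of length 3, 2 of length 4. Total 10.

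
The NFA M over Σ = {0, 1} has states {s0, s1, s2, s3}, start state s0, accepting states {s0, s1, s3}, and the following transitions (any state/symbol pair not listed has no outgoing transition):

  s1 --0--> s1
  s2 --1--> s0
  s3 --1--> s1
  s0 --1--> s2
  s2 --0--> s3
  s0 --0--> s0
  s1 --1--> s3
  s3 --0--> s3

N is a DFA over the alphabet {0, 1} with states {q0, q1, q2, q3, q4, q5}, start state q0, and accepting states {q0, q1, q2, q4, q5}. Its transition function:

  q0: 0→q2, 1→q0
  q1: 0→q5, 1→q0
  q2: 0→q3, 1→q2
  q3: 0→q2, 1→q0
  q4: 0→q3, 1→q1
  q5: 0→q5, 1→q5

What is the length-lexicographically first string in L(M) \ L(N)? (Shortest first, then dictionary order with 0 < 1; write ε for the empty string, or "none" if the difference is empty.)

The string 00 is accepted by M but not by N.
No shorter string lies in the difference, and 00 is the lexicographically first length-2 string in L(M) \ L(N).

00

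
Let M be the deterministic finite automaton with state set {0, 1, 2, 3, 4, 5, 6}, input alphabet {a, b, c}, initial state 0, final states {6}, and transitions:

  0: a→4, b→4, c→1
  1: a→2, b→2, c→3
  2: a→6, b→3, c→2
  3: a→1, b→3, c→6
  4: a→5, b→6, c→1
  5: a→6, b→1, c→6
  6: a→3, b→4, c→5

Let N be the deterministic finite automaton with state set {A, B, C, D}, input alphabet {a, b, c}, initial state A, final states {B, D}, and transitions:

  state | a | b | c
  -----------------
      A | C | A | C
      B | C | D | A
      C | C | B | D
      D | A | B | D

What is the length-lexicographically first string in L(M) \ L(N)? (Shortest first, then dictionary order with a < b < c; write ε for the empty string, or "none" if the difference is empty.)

The string bb is accepted by M but not by N.
No shorter string lies in the difference, and bb is the lexicographically first length-2 string in L(M) \ L(N).

bb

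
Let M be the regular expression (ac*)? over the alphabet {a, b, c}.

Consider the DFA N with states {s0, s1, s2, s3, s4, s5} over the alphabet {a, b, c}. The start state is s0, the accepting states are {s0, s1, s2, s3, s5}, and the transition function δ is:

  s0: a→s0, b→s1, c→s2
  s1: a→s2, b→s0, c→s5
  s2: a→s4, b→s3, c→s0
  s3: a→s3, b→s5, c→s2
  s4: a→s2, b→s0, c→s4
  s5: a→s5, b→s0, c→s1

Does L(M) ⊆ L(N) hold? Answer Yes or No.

Converting the expression M to a DFA (subset construction, then merging equivalent states) gives the minimal DFA with states {m0, m1, m2}, start state m0, accepting states {m0, m1} and transitions m0: a→m1, b→m2, c→m2; m1: a→m2, b→m2, c→m1; m2: a→m2, b→m2, c→m2.
Exploring the product automaton M × N from the start pair (m0, s0), following both machines on each input symbol, reaches 9 state pairs: (m0, s0), (m1, s0), (m2, s1), (m2, s2), (m2, s0), (m1, s2), (m2, s5), (m2, s4), (m2, s3).
M accepts in {m0, m1} and N accepts in {s0, s1, s2, s3, s5}. The reachable pairs whose M-component is accepting are (m0, s0), (m1, s0), (m1, s2); in each of them the N-component is accepting too, so the product for L(M) \ L(N) (M-component accepting, N-component rejecting) has no reachable accepting pair and the difference is empty.
Hence every string in L(M) is also in L(N).

Yes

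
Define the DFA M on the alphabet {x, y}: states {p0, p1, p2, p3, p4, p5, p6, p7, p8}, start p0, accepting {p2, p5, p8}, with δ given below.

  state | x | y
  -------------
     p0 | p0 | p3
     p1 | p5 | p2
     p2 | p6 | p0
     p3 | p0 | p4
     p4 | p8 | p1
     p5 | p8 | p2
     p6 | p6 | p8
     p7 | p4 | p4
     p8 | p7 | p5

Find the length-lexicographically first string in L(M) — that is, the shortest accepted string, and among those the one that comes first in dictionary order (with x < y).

A breadth-first search from p0 reaches an accepting state first via the path p0 → p3 → p4 → p8 on input yyx.
No string of length < 3 is accepted (BFS exhausts all shorter strings without reaching an accepting state), and yyx is the lexicographically least accepting string of length 3.

yyx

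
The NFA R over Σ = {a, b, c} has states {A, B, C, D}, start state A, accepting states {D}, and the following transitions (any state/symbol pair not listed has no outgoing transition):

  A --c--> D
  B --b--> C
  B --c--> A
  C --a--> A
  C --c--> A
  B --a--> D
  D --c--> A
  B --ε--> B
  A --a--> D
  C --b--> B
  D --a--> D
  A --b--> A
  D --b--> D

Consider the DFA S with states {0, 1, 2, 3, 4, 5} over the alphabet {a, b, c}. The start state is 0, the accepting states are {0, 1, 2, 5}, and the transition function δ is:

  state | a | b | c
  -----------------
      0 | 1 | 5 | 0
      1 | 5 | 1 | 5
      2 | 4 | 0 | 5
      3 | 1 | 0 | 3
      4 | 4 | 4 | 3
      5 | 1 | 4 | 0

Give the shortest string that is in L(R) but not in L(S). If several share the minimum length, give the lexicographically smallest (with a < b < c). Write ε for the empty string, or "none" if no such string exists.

The string aab is accepted by R but not by S.
No shorter string lies in the difference, and aab is the lexicographically first length-3 string in L(R) \ L(S).

aab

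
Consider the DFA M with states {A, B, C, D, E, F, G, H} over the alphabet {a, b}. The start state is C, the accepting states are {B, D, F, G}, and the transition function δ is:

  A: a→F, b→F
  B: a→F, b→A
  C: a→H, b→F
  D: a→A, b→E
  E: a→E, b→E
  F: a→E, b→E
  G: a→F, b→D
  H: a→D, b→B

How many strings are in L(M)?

The useful subgraph on states {A, B, C, D, F, H} is acyclic, so L(M) is finite; the longest accepting path visits 5 useful states, giving maximum string length 4.
Counting accepting paths from C by length: 1 of length 1, 2 of length 2, 1 of length 3, 4 of length 4. Total 8.

8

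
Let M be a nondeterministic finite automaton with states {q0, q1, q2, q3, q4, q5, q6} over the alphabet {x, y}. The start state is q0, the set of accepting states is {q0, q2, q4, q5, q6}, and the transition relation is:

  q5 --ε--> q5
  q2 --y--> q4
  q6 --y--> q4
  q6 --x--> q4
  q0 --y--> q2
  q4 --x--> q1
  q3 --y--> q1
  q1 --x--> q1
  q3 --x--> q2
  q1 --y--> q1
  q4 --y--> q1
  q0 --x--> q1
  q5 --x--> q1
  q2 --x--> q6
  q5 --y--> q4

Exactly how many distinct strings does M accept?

The useful subgraph on states {q0, q2, q4, q6} is acyclic, so L(M) is finite; the longest accepting path visits 4 useful states, giving maximum string length 3.
Counting accepting paths from q0 by length: 1 of length 0, 1 of length 1, 2 of length 2, 2 of length 3. Total 6.

6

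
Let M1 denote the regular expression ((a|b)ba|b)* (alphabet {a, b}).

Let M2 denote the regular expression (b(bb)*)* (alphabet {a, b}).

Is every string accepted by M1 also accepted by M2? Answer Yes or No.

The string aba is in L(M1) but not in L(M2).
So L(M1) ⊄ L(M2).

No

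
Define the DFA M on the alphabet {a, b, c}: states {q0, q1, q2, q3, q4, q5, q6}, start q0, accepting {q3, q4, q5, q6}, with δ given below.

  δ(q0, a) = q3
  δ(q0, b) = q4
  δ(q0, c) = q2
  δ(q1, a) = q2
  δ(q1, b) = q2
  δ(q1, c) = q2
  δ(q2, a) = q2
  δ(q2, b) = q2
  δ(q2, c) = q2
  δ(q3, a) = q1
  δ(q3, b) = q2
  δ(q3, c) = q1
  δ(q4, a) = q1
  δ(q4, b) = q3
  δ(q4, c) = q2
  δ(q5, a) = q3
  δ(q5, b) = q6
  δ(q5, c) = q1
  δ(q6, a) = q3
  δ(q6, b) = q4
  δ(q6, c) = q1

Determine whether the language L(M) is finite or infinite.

finite

The useful states (reachable from q0 and able to reach an accepting state) are {q0, q3, q4}.
Restricted to these states the transition graph has no cycle, so every accepting path has bounded length and L is finite.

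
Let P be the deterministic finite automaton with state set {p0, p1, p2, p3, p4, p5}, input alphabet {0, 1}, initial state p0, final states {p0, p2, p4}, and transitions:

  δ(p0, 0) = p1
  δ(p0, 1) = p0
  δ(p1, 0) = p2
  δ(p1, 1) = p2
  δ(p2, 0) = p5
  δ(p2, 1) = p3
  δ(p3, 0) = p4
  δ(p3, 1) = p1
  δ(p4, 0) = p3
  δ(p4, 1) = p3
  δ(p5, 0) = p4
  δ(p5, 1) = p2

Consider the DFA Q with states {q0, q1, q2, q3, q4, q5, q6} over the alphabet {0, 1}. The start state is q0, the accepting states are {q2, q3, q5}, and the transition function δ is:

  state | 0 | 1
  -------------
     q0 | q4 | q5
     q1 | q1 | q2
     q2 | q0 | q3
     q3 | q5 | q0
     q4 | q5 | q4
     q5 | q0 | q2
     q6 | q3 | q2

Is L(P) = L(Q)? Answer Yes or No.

The empty string ε is accepted by P but rejected by Q.
So L(P) ≠ L(Q).

No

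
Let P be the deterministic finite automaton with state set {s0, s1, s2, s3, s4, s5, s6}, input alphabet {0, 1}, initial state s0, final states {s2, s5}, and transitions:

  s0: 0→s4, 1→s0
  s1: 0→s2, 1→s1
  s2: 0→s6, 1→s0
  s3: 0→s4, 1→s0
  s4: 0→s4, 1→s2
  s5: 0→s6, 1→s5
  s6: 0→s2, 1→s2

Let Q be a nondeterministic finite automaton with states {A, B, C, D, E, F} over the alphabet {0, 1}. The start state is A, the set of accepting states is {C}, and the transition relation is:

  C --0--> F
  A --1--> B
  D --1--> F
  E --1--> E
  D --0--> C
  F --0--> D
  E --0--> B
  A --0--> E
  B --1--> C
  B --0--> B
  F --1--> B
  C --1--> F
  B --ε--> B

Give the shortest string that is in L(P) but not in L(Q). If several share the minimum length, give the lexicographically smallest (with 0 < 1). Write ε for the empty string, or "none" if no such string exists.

The string 01 is accepted by P but not by Q.
No shorter string lies in the difference, and 01 is the lexicographically first length-2 string in L(P) \ L(Q).

01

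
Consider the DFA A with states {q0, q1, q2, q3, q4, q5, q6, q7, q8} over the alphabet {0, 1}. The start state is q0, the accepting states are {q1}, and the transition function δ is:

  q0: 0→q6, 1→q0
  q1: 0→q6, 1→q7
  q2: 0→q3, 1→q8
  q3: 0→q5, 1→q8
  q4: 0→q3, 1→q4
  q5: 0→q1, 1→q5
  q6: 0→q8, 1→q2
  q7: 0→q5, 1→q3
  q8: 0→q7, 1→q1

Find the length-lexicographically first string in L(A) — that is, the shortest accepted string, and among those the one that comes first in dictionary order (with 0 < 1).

001

A breadth-first search from q0 reaches an accepting state first via the path q0 → q6 → q8 → q1 on input 001.
No string of length < 3 is accepted (BFS exhausts all shorter strings without reaching an accepting state), and 001 is the lexicographically least accepting string of length 3.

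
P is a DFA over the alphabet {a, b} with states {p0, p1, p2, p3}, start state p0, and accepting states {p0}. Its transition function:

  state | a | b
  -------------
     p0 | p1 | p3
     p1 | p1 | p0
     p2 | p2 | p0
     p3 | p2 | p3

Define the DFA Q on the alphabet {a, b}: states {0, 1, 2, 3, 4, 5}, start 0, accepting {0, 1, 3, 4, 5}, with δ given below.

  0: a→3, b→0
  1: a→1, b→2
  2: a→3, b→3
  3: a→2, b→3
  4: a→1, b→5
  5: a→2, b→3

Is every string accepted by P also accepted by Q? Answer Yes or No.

Exploring the product automaton P × Q from the start pair (p0, 0), following both machines on each input symbol, reaches 8 state pairs: (p0, 0), (p1, 3), (p3, 0), (p1, 2), (p0, 3), (p2, 3), (p3, 3), (p2, 2).
P accepts in {p0} and Q accepts in {0, 1, 3, 4, 5}. The reachable pairs whose P-component is accepting are (p0, 0), (p0, 3); in each of them the Q-component is accepting too, so the product for L(P) \ L(Q) (P-component accepting, Q-component rejecting) has no reachable accepting pair and the difference is empty.
Hence every string in L(P) is also in L(Q).

Yes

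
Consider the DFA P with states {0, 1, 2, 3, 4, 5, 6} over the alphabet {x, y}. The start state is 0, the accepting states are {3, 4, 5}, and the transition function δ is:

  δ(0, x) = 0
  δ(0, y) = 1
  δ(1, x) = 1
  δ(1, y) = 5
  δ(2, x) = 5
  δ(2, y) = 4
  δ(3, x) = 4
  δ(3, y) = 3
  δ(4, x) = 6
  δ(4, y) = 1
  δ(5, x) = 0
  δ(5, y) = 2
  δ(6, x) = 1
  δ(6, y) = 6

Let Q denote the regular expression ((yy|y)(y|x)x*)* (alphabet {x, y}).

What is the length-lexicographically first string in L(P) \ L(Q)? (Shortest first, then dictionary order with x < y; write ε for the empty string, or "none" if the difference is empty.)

The string xyy is accepted by P but not by Q.
No shorter string lies in the difference, and xyy is the lexicographically first length-3 string in L(P) \ L(Q).

xyy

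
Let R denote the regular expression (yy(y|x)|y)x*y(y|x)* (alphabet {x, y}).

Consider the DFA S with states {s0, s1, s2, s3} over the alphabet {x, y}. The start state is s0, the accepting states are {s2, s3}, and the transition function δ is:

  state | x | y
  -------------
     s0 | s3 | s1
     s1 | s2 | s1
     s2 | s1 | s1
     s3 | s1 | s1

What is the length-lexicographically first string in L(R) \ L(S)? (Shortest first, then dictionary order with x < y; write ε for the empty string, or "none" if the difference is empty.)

The string yy is accepted by R but not by S.
No shorter string lies in the difference, and yy is the lexicographically first length-2 string in L(R) \ L(S).

yy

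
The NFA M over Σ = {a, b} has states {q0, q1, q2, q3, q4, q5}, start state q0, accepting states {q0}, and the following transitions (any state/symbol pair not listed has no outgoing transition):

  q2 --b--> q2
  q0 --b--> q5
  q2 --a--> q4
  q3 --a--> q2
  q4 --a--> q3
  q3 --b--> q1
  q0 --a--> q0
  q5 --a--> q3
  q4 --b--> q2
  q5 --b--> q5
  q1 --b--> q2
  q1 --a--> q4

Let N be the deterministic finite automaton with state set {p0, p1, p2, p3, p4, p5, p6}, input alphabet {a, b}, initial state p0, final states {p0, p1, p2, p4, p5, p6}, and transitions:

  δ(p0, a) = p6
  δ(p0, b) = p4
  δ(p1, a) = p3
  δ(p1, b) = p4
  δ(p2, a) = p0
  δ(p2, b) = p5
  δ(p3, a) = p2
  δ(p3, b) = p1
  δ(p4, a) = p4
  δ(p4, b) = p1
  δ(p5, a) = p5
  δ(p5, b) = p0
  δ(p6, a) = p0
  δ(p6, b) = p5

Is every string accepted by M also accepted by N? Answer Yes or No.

Exploring the product automaton M × N from the start pair (q0, p0), following both machines on each input symbol, reaches 27 state pairs: (q0, p0), (q0, p6), (q5, p4), (q5, p5), (q3, p4), (q5, p1), (q3, p5), (q5, p0), (q2, p4), (q1, p1), (q3, p3), (q2, p5), (q1, p0), (q3, p6), (q4, p4), (q2, p1), (q4, p3), (q2, p2), (q4, p5), (q2, p0), (q4, p6), (q1, p5), (q3, p2), (q4, p0), (q3, p0), (q2, p6), (q1, p4).
M accepts in {q0} and N accepts in {p0, p1, p2, p4, p5, p6}. The reachable pairs whose M-component is accepting are (q0, p0), (q0, p6); in each of them the N-component is accepting too, so the product for L(M) \ L(N) (M-component accepting, N-component rejecting) has no reachable accepting pair and the difference is empty.
Hence every string in L(M) is also in L(N).

Yes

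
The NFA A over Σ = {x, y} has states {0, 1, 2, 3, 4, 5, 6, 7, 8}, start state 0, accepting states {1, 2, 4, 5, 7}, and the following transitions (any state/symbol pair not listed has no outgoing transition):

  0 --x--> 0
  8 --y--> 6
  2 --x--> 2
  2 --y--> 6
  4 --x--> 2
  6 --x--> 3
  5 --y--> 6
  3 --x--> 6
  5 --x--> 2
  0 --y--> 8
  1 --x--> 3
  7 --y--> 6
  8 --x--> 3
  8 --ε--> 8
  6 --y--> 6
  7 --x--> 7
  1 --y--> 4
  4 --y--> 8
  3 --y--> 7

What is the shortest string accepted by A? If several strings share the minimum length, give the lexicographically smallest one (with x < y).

A breadth-first search from 0 reaches an accepting state first via the path 0 → 8 → 3 → 7 on input yxy.
No string of length < 3 is accepted (BFS exhausts all shorter strings without reaching an accepting state), and yxy is the lexicographically least accepting string of length 3.

yxy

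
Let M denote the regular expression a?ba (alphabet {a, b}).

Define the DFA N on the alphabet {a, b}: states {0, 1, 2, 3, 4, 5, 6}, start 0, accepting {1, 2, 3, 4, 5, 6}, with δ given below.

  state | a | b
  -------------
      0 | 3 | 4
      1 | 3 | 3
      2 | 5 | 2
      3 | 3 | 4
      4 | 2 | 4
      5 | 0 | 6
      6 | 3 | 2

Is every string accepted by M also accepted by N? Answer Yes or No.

Converting the expression M to a DFA (subset construction, then merging equivalent states) gives the minimal DFA with states {m0, m1, m2, m3, m4}, start state m0, accepting states {m4} and transitions m0: a→m1, b→m2; m1: a→m3, b→m2; m2: a→m4, b→m3; m3: a→m3, b→m3; m4: a→m3, b→m3.
Exploring the product automaton M × N from the start pair (m0, 0), following both machines on each input symbol, reaches 10 state pairs: (m0, 0), (m1, 3), (m2, 4), (m3, 3), (m4, 2), (m3, 4), (m3, 5), (m3, 2), (m3, 0), (m3, 6).
M accepts in {m4} and N accepts in {1, 2, 3, 4, 5, 6}. The reachable pairs whose M-component is accepting are (m4, 2); in each of them the N-component is accepting too, so the product for L(M) \ L(N) (M-component accepting, N-component rejecting) has no reachable accepting pair and the difference is empty.
Hence every string in L(M) is also in L(N).

Yes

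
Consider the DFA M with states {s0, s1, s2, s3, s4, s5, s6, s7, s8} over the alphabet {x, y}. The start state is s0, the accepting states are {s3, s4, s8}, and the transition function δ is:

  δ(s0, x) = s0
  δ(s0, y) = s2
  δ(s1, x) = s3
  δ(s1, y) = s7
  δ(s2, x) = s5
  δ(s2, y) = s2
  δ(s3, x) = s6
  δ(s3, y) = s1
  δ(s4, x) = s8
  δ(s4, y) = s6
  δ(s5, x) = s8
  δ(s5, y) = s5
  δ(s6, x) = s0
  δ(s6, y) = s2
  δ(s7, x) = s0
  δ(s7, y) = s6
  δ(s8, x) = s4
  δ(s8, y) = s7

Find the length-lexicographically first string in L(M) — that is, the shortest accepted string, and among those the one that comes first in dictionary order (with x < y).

yxx

A breadth-first search from s0 reaches an accepting state first via the path s0 → s2 → s5 → s8 on input yxx.
No string of length < 3 is accepted (BFS exhausts all shorter strings without reaching an accepting state), and yxx is the lexicographically least accepting string of length 3.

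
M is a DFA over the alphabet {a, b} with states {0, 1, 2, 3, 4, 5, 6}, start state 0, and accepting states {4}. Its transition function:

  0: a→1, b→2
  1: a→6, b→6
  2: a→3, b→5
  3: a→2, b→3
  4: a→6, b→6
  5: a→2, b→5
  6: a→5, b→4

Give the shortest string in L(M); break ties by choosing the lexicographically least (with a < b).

A breadth-first search from 0 reaches an accepting state first via the path 0 → 1 → 6 → 4 on input aab.
No string of length < 3 is accepted (BFS exhausts all shorter strings without reaching an accepting state), and aab is the lexicographically least accepting string of length 3.

aab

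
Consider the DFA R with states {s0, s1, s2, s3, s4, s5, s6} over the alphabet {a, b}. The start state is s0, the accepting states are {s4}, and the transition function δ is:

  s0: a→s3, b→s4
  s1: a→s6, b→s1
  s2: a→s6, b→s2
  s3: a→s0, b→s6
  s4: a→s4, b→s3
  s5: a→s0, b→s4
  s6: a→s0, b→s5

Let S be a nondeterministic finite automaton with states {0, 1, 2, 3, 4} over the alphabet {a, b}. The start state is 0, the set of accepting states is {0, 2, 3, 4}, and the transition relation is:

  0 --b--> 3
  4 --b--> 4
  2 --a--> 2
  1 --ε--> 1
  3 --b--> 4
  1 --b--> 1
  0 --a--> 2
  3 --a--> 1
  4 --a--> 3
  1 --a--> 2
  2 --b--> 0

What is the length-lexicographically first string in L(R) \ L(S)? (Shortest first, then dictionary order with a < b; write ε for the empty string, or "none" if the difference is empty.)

The string ba is accepted by R but not by S.
No shorter string lies in the difference, and ba is the lexicographically first length-2 string in L(R) \ L(S).

ba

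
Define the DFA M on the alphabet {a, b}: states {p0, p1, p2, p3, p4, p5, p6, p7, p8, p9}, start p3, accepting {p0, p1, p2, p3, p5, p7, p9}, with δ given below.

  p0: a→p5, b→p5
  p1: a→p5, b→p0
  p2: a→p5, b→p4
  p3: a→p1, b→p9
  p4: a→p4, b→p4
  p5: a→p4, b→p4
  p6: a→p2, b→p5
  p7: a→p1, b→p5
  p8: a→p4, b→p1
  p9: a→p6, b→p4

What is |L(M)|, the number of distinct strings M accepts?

The useful subgraph on states {p0, p1, p2, p3, p5, p6, p9} is acyclic, so L(M) is finite; the longest accepting path visits 5 useful states, giving maximum string length 4.
Counting accepting paths from p3 by length: 1 of length 0, 2 of length 1, 2 of length 2, 4 of length 3, 1 of length 4. Total 10.

10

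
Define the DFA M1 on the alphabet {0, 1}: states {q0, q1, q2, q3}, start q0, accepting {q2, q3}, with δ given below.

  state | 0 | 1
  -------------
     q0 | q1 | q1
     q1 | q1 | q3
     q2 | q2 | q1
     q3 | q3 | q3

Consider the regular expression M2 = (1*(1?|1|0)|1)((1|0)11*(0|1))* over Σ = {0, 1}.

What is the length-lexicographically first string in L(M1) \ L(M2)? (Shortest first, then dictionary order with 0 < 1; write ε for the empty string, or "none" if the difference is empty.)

The string 01 is accepted by M1 but not by M2.
No shorter string lies in the difference, and 01 is the lexicographically first length-2 string in L(M1) \ L(M2).

01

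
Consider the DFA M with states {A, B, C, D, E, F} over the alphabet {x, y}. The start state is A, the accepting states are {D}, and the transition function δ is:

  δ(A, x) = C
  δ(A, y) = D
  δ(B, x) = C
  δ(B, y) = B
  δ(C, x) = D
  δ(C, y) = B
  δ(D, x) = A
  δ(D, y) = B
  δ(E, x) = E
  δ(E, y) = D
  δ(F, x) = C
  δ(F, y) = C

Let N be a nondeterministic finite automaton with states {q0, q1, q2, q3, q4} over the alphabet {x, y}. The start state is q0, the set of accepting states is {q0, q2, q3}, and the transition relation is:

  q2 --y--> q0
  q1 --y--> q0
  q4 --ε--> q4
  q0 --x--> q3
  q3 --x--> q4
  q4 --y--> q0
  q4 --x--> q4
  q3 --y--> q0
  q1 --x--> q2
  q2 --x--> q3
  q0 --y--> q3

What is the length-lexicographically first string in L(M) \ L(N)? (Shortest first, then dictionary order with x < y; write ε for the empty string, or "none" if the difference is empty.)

The string xx is accepted by M but not by N.
No shorter string lies in the difference, and xx is the lexicographically first length-2 string in L(M) \ L(N).

xx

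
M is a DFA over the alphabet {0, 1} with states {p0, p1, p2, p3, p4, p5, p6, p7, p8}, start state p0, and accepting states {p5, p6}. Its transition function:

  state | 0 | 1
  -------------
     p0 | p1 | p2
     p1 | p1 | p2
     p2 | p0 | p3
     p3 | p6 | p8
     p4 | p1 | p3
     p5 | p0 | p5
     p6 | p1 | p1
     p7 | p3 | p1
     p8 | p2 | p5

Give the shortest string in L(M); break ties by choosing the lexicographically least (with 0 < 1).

A breadth-first search from p0 reaches an accepting state first via the path p0 → p2 → p3 → p6 on input 110.
No string of length < 3 is accepted (BFS exhausts all shorter strings without reaching an accepting state), and 110 is the lexicographically least accepting string of length 3.

110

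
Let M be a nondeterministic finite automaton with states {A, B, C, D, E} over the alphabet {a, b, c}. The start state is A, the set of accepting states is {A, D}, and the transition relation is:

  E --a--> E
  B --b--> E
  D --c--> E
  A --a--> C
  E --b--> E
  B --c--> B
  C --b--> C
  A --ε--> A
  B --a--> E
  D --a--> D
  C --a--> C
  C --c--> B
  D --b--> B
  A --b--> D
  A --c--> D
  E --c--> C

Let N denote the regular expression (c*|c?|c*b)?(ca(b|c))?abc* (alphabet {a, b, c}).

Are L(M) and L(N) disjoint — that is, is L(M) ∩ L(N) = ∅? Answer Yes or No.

Converting the expression N to a DFA (subset construction, then merging equivalent states) gives the minimal DFA with states {n0, n1, n2, n3, n4, n5, n6, n7, n8, n9, n10}, start state n0, accepting states {n5, n9} and transitions n0: a→n1, b→n2, c→n3; n1: a→n4, b→n5, c→n4; n2: a→n1, b→n4, c→n6; n3: a→n7, b→n2, c→n3; n4: a→n4, b→n4, c→n4; n5: a→n4, b→n4, c→n5; n6: a→n8, b→n4, c→n4; n7: a→n4, b→n9, c→n10; n8: a→n4, b→n10, c→n10; n9: a→n1, b→n4, c→n5; n10: a→n1, b→n4, c→n4.
Exploring the product automaton M × N from the start pair (A, n0), following both machines on each input symbol, reaches 33 state pairs: (A, n0), (C, n1), (D, n2), (D, n3), (C, n4), (C, n5), (B, n4), (D, n1), (E, n6), (D, n7), (B, n2), (E, n3), (B, n5), (E, n4), (D, n4), (E, n8), (B, n9), (E, n10), (E, n1), (B, n6), (E, n7), (E, n2), (C, n3), (C, n10), (E, n5), (E, n9), (C, n6), (C, n7), (C, n2), (B, n3), (C, n8), (C, n9), (B, n10).
M accepts in {A, D} and N accepts in {n5, n9}; no reachable pair has both components accepting, so no string drives both machines to acceptance simultaneously and L(M) ∩ L(N) = ∅.
So no string is accepted by both, and the intersection is empty.

Yes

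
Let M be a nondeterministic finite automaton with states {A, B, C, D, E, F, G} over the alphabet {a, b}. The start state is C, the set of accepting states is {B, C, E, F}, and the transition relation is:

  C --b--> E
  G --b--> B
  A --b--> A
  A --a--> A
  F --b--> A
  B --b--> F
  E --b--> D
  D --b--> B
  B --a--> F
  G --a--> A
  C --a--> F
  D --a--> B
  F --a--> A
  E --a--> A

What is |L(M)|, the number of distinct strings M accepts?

9

The useful subgraph on states {B, C, D, E, F} is acyclic, so L(M) is finite; the longest accepting path visits 5 useful states, giving maximum string length 4.
Counting accepting paths from C by length: 1 of length 0, 2 of length 1, 2 of length 3, 4 of length 4. Total 9.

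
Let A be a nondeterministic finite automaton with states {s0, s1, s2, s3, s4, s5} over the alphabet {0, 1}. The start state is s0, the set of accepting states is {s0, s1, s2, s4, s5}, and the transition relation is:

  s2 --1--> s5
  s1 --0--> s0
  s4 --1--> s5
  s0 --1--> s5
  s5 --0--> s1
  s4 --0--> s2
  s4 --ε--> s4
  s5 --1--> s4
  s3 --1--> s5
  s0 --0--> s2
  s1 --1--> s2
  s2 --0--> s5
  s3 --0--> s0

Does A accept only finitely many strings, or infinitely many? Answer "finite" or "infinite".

State s0 is reachable from the start and can reach an accepting state, and it lies on the cycle s0 → s2 → s5 → s1 → s0.
Traversing that cycle any number of times yields accepted strings of unbounded length, so the language is infinite.

infinite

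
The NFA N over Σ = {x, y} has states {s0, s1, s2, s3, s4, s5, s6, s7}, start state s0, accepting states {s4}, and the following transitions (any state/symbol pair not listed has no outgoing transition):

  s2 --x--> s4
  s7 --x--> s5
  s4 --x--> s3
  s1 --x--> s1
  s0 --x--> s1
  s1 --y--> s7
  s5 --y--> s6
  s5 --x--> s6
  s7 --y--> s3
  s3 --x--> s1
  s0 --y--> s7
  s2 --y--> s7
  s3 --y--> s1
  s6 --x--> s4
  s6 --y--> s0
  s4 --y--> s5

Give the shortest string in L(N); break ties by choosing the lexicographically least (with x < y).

A breadth-first search from s0 reaches an accepting state first via the path s0 → s7 → s5 → s6 → s4 on input yxxx.
No string of length < 4 is accepted (BFS exhausts all shorter strings without reaching an accepting state), and yxxx is the lexicographically least accepting string of length 4.

yxxx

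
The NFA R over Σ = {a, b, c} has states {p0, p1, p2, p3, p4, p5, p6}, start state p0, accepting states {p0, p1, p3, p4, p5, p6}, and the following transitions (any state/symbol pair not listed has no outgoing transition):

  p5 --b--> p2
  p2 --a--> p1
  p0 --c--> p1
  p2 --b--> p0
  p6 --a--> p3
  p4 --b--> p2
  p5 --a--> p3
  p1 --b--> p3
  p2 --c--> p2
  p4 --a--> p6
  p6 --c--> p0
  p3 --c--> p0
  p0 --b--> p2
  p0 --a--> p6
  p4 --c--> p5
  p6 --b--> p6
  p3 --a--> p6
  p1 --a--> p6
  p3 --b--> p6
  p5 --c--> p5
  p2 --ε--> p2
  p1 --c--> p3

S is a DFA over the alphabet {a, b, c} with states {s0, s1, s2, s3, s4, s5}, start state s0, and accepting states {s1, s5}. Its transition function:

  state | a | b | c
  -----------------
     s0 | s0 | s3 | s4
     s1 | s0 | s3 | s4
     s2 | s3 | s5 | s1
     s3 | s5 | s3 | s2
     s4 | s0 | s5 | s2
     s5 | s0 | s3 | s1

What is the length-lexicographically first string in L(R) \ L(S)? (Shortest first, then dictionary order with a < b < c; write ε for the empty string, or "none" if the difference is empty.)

ε

The empty string ε is accepted by R but not by S.
Since ε is the unique shortest string, it is the required witness.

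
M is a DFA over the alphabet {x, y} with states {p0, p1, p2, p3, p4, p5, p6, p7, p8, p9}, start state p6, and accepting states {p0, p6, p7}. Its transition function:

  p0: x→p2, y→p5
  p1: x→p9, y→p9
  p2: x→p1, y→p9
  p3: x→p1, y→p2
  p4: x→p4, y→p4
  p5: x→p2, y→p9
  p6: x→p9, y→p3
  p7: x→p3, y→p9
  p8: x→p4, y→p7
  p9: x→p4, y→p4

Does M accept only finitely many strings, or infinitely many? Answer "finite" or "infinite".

The useful states (reachable from p6 and able to reach an accepting state) are {p6}.
Restricted to these states the transition graph has no cycle, so every accepting path has bounded length and L is finite.

finite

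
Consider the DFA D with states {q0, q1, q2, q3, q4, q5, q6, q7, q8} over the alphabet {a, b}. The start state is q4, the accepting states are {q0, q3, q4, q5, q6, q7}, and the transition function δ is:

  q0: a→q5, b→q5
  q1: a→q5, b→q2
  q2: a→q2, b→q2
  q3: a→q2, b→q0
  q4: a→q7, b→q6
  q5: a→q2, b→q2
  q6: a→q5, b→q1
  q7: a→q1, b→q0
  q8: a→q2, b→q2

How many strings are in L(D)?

The useful subgraph on states {q0, q1, q4, q5, q6, q7} is acyclic, so L(D) is finite; the longest accepting path visits 4 useful states, giving maximum string length 3.
Counting accepting paths from q4 by length: 1 of length 0, 2 of length 1, 2 of length 2, 4 of length 3. Total 9.

9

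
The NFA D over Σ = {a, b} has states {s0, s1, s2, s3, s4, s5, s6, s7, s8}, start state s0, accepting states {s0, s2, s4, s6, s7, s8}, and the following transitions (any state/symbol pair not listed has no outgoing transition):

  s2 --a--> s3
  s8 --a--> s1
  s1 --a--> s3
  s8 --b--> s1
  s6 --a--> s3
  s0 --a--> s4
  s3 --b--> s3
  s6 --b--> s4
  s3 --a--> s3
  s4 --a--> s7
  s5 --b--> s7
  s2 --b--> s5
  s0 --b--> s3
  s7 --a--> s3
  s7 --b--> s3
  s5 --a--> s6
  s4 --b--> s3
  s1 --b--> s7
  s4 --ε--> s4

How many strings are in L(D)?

3

The useful subgraph on states {s0, s4, s7} is acyclic, so L(D) is finite; the longest accepting path visits 3 useful states, giving maximum string length 2.
Counting accepting paths from s0 by length: 1 of length 0, 1 of length 1, 1 of length 2. Total 3.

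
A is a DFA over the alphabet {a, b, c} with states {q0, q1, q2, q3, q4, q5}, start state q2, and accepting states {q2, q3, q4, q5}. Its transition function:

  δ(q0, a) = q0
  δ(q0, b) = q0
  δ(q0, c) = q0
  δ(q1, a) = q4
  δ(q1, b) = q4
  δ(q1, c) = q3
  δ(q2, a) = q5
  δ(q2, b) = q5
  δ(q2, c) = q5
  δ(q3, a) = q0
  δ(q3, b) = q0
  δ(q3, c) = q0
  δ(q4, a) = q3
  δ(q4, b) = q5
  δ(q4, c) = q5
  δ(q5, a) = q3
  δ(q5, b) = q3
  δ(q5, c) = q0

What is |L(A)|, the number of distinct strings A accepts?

10

The useful subgraph on states {q2, q3, q5} is acyclic, so L(A) is finite; the longest accepting path visits 3 useful states, giving maximum string length 2.
Counting accepting paths from q2 by length: 1 of length 0, 3 of length 1, 6 of length 2. Total 10.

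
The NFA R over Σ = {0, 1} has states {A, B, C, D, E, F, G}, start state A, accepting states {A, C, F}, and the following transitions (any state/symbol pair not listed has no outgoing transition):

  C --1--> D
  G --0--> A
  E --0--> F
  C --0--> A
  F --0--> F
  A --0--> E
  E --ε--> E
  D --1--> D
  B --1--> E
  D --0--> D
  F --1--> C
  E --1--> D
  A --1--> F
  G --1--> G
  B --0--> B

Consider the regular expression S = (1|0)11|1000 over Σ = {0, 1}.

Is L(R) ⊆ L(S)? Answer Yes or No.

The empty string ε is in L(R) but not in L(S).
So L(R) ⊄ L(S).

No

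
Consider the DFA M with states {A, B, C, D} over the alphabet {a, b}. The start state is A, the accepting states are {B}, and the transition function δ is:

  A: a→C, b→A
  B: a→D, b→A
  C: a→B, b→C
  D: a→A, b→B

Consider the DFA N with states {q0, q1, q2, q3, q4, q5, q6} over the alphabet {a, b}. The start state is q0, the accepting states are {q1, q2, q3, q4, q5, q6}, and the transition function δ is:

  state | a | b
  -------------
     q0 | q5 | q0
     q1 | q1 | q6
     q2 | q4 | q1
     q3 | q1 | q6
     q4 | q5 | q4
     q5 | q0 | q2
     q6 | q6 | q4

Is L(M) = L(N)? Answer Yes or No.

No

The string aa is accepted by M but rejected by N.
So L(M) ≠ L(N).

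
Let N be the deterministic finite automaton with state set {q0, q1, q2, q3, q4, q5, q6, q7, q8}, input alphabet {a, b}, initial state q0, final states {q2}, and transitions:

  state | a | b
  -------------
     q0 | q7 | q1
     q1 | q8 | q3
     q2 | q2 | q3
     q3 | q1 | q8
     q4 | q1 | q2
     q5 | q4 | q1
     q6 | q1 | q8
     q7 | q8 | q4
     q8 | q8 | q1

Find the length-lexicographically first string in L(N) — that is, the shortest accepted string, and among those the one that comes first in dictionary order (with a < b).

A breadth-first search from q0 reaches an accepting state first via the path q0 → q7 → q4 → q2 on input abb.
No string of length < 3 is accepted (BFS exhausts all shorter strings without reaching an accepting state), and abb is the lexicographically least accepting string of length 3.

abb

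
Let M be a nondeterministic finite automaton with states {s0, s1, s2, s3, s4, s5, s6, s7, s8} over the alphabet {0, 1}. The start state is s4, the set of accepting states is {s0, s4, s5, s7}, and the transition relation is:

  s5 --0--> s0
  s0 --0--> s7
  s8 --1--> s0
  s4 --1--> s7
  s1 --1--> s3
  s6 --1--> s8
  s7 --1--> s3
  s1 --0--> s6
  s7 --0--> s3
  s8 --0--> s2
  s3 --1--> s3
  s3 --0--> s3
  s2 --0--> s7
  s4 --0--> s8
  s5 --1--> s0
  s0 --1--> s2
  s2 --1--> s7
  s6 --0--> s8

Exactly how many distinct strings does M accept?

The useful subgraph on states {s0, s2, s4, s7, s8} is acyclic, so L(M) is finite; the longest accepting path visits 5 useful states, giving maximum string length 4.
Counting accepting paths from s4 by length: 1 of length 0, 1 of length 1, 1 of length 2, 3 of length 3, 2 of length 4. Total 8.

8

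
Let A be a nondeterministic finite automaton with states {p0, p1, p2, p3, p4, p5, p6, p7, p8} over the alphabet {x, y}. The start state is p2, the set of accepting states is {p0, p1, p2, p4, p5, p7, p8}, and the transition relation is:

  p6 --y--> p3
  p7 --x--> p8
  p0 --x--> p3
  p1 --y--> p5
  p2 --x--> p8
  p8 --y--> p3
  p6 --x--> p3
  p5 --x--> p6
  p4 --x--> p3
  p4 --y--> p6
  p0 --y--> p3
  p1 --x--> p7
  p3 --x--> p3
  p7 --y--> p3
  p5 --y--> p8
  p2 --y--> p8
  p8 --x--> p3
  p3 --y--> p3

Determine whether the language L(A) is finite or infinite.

finite

The useful states (reachable from p2 and able to reach an accepting state) are {p2, p8}.
Restricted to these states the transition graph has no cycle, so every accepting path has bounded length and L is finite.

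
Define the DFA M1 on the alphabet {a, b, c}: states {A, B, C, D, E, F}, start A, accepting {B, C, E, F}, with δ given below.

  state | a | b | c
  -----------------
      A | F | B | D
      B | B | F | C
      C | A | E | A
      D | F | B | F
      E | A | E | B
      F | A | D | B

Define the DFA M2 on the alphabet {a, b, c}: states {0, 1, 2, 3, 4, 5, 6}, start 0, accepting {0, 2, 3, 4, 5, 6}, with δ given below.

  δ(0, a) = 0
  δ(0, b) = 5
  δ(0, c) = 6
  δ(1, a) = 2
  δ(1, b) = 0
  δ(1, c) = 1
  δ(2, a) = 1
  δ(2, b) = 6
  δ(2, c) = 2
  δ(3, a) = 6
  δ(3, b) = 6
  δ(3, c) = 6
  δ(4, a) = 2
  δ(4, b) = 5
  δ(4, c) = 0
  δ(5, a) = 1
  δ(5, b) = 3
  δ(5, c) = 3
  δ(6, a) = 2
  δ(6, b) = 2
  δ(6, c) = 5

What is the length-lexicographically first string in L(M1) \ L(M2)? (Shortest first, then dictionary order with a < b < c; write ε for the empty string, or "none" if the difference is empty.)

The string ba is accepted by M1 but not by M2.
No shorter string lies in the difference, and ba is the lexicographically first length-2 string in L(M1) \ L(M2).

ba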